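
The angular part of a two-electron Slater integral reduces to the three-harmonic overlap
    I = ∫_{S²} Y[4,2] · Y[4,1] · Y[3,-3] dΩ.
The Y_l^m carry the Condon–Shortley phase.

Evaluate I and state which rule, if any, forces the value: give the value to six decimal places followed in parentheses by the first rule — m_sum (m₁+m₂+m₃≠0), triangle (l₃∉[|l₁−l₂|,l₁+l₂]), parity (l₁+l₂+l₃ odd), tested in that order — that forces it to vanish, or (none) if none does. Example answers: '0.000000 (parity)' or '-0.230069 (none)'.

0.000000 (parity)

Σlᵢ=11 odd — θ-integrand is odd under cosθ→−cosθ; I=0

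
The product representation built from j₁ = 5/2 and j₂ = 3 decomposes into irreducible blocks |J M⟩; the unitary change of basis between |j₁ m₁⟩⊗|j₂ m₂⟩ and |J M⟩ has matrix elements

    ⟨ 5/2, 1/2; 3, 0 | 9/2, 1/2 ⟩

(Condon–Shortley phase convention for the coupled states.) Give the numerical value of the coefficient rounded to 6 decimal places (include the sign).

triangle: 1!×4!×5!/11! = 2880/39916800
(j±m)!: 3!×2!×3!×3!×5!×4! = 1244160
prefactor² = (2J+1)×Δ×N² = 69120/77
  k=0: +1/(0!×1!×2!×3!×2!×2!) = 1/48
  k=1: −1/(1!×0!×1!×2!×3!×3!) = -1/72
Σ = 1/144  ⇒  CG² = 69120/77×(1/144)² = 10/231
CG = +√(10/231) = +0.208063

+√(10/231) ≈ +0.208063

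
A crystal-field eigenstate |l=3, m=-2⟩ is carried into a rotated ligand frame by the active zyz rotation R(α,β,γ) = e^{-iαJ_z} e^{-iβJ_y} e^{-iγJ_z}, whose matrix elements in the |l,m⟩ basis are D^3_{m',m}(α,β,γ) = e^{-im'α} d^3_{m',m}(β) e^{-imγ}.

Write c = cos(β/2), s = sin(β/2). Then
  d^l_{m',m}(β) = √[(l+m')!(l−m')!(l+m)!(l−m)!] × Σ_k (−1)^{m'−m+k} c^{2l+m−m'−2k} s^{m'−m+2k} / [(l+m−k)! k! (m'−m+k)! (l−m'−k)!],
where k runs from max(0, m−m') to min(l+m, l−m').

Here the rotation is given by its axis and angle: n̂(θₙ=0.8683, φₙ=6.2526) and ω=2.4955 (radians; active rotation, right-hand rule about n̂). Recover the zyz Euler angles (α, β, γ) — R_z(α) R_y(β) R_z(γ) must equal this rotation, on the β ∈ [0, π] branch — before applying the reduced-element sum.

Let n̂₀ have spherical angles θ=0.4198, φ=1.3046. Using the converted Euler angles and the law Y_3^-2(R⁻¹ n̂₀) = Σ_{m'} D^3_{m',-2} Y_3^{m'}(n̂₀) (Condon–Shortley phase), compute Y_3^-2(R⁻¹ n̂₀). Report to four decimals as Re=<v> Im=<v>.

Axis–angle → zyz. n̂ = (sinθₙcosφₙ, sinθₙsinφₙ, cosθₙ) = (+0.762875, -0.023340, +0.646125), ω = 2.4955.
R = I cosω + sinω [n̂]ₓ + (1−cosω) n̂n̂ᵀ gives
  R = [+0.248211, -0.421035, +0.872422; +0.356991, -0.797463, -0.486426; +0.900527, +0.432183, -0.047633]
β = atan2(√(R₁₃²+R₂₃²), R₃₃) = 1.618448; α = atan2(R₂₃, R₁₃) mod 2π = 5.774558; γ = atan2(R₃₂, −R₃₁) mod 2π = 2.694135
Need the full column D^3_{m',-2} for m'=−3..3 at α=5.7746, β=1.6184, γ=2.6941.
cos(β/2)=0.690060, sin(β/2)=0.723752
d^3_{-3,-2}: single k=1 term ⇒ +0.277396;  D = -0.208403-0.183077i
d^3_{-2,-2}: k∈[0..1] ⇒ +0.107975 -0.593879 = -0.485904;  D = +0.162672+0.457865i
d^3_{-1,-2}: k∈[0..1] ⇒ -0.358117 +0.787880 = +0.429763;  D = +0.071545-0.423766i
d^3_{0,-2}: k∈[0..1] ⇒ +0.650562 -0.715638 = -0.065076;  D = -0.040711+0.050770i
d^3_{1,-2}: k∈[0..1] ⇒ -0.787880 +0.433346 = -0.354534;  D = -0.328410+0.133571i
d^3_{2,-2}: k∈[0..1] ⇒ +0.653285 -0.143727 = +0.509558;  D = +0.505750+0.062185i
d^3_{3,-2}: single k=0 term ⇒ -0.335669;  D = -0.271038-0.198020i
Y_3^{m'}(θ=0.4198,φ=1.3046) and Σ D·Y over m':
  (-0.2084-0.1831i)·(-0.0202+0.0197i)  (+0.1627+0.4579i)·(-0.1336-0.0787i)  (+0.0715-0.4238i)·(+0.1098-0.4028i)  (-0.0407+0.0508i)·(+0.3985+0.0000i)  (-0.3284+0.1336i)·(-0.1098-0.4028i)  (+0.5057+0.0622i)·(-0.1336+0.0787i)  (-0.2710-0.1980i)·(+0.0202+0.0197i)
Y_3^-2(R⁻¹ n̂) = -0.141084+0.010262i

Re=-0.1411 Im=0.0103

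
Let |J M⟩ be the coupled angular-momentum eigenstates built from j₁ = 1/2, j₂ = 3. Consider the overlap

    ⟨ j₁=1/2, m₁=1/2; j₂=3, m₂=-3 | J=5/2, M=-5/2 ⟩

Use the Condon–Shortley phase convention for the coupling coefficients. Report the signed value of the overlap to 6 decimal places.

+√(6/7) ≈ +0.925820

j₁+j₂−J=1  J+j₁−j₂=0  J−j₁+j₂=5  j₁+j₂+J+1=7
(j₁±m₁, j₂±m₂, J±M) = (1,0,0,6,0,5)
P² = 86400/7
sum k=0..0:
  [0] +1/120 = 1/120
S = 1/120
C² = P²·S² = 6/7 ; C = +0.925820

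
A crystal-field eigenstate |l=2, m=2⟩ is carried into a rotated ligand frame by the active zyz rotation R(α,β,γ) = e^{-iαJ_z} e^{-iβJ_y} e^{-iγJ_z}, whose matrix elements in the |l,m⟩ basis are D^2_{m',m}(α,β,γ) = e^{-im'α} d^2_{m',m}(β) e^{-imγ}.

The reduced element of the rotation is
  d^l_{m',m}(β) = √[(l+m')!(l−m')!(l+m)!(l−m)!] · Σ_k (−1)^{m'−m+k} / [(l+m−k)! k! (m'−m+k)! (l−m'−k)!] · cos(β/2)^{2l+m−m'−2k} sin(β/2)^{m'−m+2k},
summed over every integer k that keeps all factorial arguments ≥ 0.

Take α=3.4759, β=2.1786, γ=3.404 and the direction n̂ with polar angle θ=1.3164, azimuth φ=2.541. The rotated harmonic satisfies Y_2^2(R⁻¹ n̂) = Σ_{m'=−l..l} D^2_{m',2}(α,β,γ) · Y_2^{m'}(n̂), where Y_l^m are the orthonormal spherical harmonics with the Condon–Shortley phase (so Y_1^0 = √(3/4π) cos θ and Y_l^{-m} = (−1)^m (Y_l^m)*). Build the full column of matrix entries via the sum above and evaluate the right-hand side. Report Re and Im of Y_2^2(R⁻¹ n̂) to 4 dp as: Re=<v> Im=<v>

Need the full column D^2_{m',2} for m'=−2..2 at α=3.4759, β=2.1786, γ=3.4040.
cos(β/2)=0.463106, sin(β/2)=0.886303
d^2_{-2,2}: single k=4 term ⇒ +0.617062;  D = +0.610693+0.088428i
d^2_{-1,2}: single k=3 term ⇒ +0.644847;  D = -0.633181+0.122106i
d^2_{0,2}: single k=2 term ⇒ +0.412668;  D = +0.357130-0.206768i
d^2_{1,2}: single k=1 term ⇒ +0.176057;  D = -0.114983+0.133323i
d^2_{2,2}: single k=0 term ⇒ +0.045996;  D = +0.016948-0.042760i
Y_2^{m'}(θ=1.3164,φ=2.541) and Σ D·Y over m':
  (+0.6107+0.0884i)·(+0.1307+0.3374i)  (-0.6332+0.1221i)·(-0.1552-0.1063i)  (+0.3571-0.2068i)·(-0.2555+0.0000i)  (-0.1150+0.1333i)·(+0.1552-0.1063i)  (+0.0169-0.0428i)·(+0.1307-0.3374i)
Y_2^2(R⁻¹ n̂) = +0.054145+0.340406i

Re=0.0541 Im=0.3404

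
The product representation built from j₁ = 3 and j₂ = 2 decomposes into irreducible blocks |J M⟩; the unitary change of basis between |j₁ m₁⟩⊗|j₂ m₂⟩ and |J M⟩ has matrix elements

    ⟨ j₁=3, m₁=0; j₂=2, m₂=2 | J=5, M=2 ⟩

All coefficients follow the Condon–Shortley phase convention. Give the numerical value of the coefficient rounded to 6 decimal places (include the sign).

+√(1/6) ≈ +0.408248

triangle: 0!*6!*4!/11! = 17280/39916800
(j±m)!: 3!*3!*4!*0!*7!*3! = 26127360
prefactor² = (2J+1)*Δ*N² = 124416
  k=0: +1/(0!*0!*3!*4!*3!*0!) = 1/864
Σ = 1/864  ⇒  CG² = 124416*(1/864)² = 1/6
CG = +√(1/6) = +0.408248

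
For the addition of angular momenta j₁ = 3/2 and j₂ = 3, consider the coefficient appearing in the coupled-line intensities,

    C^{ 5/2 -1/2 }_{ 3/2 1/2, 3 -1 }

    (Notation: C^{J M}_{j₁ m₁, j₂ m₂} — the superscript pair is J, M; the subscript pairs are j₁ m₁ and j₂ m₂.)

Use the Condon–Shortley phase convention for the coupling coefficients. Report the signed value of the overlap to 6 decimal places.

-0.119523

j₁+j₂−J=2  J+j₁−j₂=1  J−j₁+j₂=4  j₁+j₂+J+1=8
(j₁±m₁, j₂±m₂, J±M) = (2,1,2,4,2,3)
P² = 288/35
sum k=0..1:
  [0] +1/8 = 1/8
  [1] −1/6 = -1/6
S = -1/24
C² = P²·S² = 1/70 ; C = -0.119523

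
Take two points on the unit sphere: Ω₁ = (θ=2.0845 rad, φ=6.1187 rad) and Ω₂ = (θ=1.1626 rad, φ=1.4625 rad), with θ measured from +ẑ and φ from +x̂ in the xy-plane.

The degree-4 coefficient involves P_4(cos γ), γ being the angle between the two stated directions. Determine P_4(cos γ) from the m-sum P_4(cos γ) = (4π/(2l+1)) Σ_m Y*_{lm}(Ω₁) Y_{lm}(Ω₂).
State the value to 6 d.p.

0.173580

Addition theorem: P_4(cos γ) = (4π/9) Σ_m Y*_{lm}(Ω₁) Y_{lm}(Ω₂), m = −4…4:
  [-4]  conj(Y_{4,-4})(Ω₁) = 0.20146 - 0.15569j ; Y_{4,-4}(Ω₂) = 0.28505 + 0.13183j ; Δ = 0.07795 - 0.01782j
  [-3]  conj(Y_{4,-3})(Ω₁) = -0.35786 + 0.19247j ; Y_{4,-3}(Ω₂) = -0.12263 + 0.36408j ; Δ = -0.02619 - 0.15389j
  [-2]  conj(Y_{4,-2})(Ω₁) = 0.16578 - 0.05659j ; Y_{4,-2}(Ω₂) = -0.02835 - 0.00624j ; Δ = -0.00505 + 0.00057j
  [-1]  conj(Y_{4,-1})(Ω₁) = 0.26159 - 0.04342j ; Y_{4,-1}(Ω₂) = -0.03534 + 0.32506j ; Δ = 0.00487 + 0.08657j
  [+0]  conj(Y_{4,0})(Ω₁) = -0.23309 + 0.00000j ; Y_{4,0}(Ω₂) = -0.09078 + 0.00000j ; Δ = 0.02116 + 0.00000j
  [+1]  conj(Y_{4,1})(Ω₁) = -0.26159 - 0.04342j ; Y_{4,1}(Ω₂) = 0.03534 + 0.32506j ; Δ = 0.00487 - 0.08657j
  [+2]  conj(Y_{4,2})(Ω₁) = 0.16578 + 0.05659j ; Y_{4,2}(Ω₂) = -0.02835 + 0.00624j ; Δ = -0.00505 - 0.00057j
  [+3]  conj(Y_{4,3})(Ω₁) = 0.35786 + 0.19247j ; Y_{4,3}(Ω₂) = 0.12263 + 0.36408j ; Δ = -0.02619 + 0.15389j
  [+4]  conj(Y_{4,4})(Ω₁) = 0.20146 + 0.15569j ; Y_{4,4}(Ω₂) = 0.28505 - 0.13183j ; Δ = 0.07795 + 0.01782j
Accumulated sum 0.12432 + 0.00000j; after 4π/(2l+1) scaling, 0.17358 + 0.00000j ⇒ P_4 = 0.173580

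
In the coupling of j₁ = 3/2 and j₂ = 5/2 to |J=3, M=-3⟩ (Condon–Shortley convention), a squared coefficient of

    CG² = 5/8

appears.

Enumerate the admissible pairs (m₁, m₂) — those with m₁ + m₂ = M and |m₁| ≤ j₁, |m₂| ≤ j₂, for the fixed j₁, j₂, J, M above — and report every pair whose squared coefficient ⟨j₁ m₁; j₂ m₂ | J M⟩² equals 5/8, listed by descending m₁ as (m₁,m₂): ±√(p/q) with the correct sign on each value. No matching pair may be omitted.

Admissible pairs with m₁+m₂ = M = -3: (-3/2,-3/2), (-1/2,-5/2)
  (m₁,m₂)=(-1/2,-5/2): CG² = 5/8, CG = +√(5/8)   ← matches the target
  (m₁,m₂)=(-3/2,-3/2): CG² = 3/8, CG = −√(3/8)
Pairs with CG² = 5/8: (-1/2,-5/2): +√(5/8)

(-1/2,-5/2): +√(5/8)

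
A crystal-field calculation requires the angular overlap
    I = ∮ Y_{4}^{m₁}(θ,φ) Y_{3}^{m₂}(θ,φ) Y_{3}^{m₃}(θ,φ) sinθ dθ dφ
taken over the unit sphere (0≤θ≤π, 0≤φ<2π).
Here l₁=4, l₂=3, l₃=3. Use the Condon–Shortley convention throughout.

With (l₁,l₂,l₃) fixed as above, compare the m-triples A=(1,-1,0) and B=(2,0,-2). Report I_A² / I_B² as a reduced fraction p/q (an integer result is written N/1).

l's match ⇒ only the (l;m) 3-j factors differ between A and B.
A: triangle coeff Δ(4,3,3) = 1/34650; Σ_t [0,2]: t=0:+1/288 t=1:−1/24 t=2:+1/48 = -5/288; (3j)²=5/462 [(4 3 3; 1 -1 0)], sign=+1
B: triangle coeff Δ(4,3,3) = 1/34650; Σ_t [1,2]: t=1:−1/72 t=2:+1/96 = -1/288; (3j)²=1/462 [(4 3 3; 2 0 -2)], sign=+1
I_A²/I_B² = (5/462)/(1/462) = 5/1

5/1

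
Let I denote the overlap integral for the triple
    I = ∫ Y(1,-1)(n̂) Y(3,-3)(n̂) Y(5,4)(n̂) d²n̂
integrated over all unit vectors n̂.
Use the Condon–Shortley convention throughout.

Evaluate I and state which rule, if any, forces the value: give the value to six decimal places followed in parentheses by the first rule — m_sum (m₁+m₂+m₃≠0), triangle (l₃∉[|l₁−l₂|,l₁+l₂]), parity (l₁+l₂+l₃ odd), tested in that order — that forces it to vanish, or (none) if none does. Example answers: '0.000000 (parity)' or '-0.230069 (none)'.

|1−3|≤5≤1+3 violated ⇒ I = 0

0.000000 (triangle)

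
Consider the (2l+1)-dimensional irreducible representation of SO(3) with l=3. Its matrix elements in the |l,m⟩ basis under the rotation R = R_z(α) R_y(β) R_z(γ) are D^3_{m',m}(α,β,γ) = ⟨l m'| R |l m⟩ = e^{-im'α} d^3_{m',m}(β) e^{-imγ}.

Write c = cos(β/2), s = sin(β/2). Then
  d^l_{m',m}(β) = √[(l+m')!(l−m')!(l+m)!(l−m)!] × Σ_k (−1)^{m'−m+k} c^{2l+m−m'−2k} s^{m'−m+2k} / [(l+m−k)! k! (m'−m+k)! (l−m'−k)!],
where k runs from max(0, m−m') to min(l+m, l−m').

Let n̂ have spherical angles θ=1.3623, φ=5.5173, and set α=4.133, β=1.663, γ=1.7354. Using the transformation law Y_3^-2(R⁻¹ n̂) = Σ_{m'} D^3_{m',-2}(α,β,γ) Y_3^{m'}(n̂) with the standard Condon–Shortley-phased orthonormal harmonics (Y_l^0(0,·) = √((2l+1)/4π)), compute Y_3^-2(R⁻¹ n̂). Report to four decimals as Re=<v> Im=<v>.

Need the full column D^3_{m',-2} for m'=−3..3 at α=4.1330, β=1.6630, γ=1.7354.
cos(β/2)=0.673768, sin(β/2)=0.738943
d^3_{-3,-2}: single k=1 term ⇒ +0.251327;  D = -0.248043-0.040497i
d^3_{-2,-2}: k∈[0..1] ⇒ +0.093554 -0.562644 = -0.469090;  D = -0.316726+0.346020i
d^3_{-1,-2}: k∈[0..1] ⇒ -0.324461 +0.780538 = +0.456076;  D = +0.112915+0.441877i
d^3_{0,-2}: k∈[0..1] ⇒ +0.616345 -0.741353 = -0.125007;  D = +0.118294+0.040414i
d^3_{1,-2}: k∈[0..1] ⇒ -0.780538 +0.469423 = -0.311114;  D = -0.245358+0.191290i
d^3_{2,-2}: k∈[0..1] ⇒ +0.676759 -0.162804 = +0.513955;  D = +0.042513+0.512194i
d^3_{3,-2}: single k=0 term ⇒ -0.363614;  D = +0.319696+0.173233i
Y_3^{m'}(θ=1.3623,φ=5.5173) and Σ D·Y over m':
  (-0.2480-0.0405i)·(-0.2596+0.2920i)  (-0.3167+0.3460i)·(+0.0079+0.2023i)  (+0.1129+0.4419i)·(-0.1791-0.1722i)  (+0.1183+0.0404i)·(-0.2152+0.0000i)  (-0.2454+0.1913i)·(+0.1791-0.1722i)  (+0.0425+0.5122i)·(+0.0079-0.2023i)  (+0.3197+0.1732i)·(+0.2596+0.2920i)
Y_3^-2(R⁻¹ n̂) = +0.159534-0.020253i

Re=0.1595 Im=-0.0203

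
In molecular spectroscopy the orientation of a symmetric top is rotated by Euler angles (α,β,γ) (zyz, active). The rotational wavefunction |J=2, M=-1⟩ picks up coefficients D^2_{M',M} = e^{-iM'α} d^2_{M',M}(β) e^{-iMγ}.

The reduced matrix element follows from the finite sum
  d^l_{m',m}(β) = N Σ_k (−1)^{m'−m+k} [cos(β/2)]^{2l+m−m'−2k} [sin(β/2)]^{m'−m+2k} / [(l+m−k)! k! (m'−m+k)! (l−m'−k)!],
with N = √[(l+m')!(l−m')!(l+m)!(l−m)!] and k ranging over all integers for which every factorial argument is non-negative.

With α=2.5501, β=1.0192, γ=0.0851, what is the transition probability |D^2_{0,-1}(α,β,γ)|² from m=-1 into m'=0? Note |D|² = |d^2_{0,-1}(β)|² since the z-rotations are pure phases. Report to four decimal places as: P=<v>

P=0.2988

Split into d^2_{0,-1}(β=1.0192) × two z-phases.
Half-angle: c=0.872940, s=0.487828. N=√(2·2·1·6)=4.898979
k∈{0,1} keeps every argument non-negative
  k=0: (−1)^1·4.8990/(2)·0.8729^3·0.4878^1 = -0.794868
  k=1: (−1)^2·4.8990/(2)·0.8729^1·0.4878^3 = +0.248233
d^2_{0,-1}(1.0192) = -0.794868 +0.248233 = -0.546635
|D^2_{0,-1}|² = |d^2_{0,-1}(β)|² = (-0.546635)² = 0.298810 (the z-rotation phases have unit modulus)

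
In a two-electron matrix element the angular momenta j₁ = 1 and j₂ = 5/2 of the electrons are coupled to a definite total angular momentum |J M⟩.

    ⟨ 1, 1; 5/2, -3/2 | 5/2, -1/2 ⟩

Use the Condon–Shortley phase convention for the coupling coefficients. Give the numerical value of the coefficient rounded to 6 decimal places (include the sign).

triangle: 1!·1!·4!/7! = 24/5040
(j±m)!: 2!·0!·1!·4!·2!·3! = 576
prefactor² = (2J+1)·Δ·N² = 576/35
  k=0: +1/(0!·1!·0!·1!·1!·3!) = 1/6
Σ = 1/6  ⇒  CG² = 576/35·(1/6)² = 16/35
CG = +√(16/35) = +0.676123

+√(16/35) ≈ +0.676123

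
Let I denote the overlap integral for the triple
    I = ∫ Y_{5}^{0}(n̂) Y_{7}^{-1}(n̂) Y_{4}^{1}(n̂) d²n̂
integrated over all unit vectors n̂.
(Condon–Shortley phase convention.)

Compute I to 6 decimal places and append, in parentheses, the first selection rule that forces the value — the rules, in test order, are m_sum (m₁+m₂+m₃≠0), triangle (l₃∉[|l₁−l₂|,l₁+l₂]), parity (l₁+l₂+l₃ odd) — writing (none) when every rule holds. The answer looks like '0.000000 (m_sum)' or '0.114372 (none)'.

-0.095611 (none)

m-sum 0 ✓  L=16 even ✓  2≤4≤12 ✓
Π(2lᵢ+1) = 11×15×9 = 1485
triangle coeff Δ(5,7,4) = 1/6126120
Σ_t [3,5]: t=3:−1/69120 t=4:+1/20736 t=5:−1/69120 = 1/51840
(3j)²=280/21879 [(5 7 4; 0 0 0)], sign=+1
Σ_t [3,5]: t=3:−1/51840 t=4:+1/27648 t=5:−1/172800 = 23/2073600
(3j)²=529/87516 [(5 7 4; 0 -1 1)], sign=-1
⇒ 4πI² = 185150/1611753
I = (-1)√(185150/1611753/(4π)) = -0.09561096
No selection rule forces the value: the integral is nonzero (none).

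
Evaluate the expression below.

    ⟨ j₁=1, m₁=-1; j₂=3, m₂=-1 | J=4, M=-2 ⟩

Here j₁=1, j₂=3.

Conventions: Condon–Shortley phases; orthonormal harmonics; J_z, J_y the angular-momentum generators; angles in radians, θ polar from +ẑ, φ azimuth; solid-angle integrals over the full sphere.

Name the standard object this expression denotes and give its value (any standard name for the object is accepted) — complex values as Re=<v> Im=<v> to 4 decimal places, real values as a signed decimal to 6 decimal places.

Clebsch–Gordan coefficient, +√(15/28) ≈ +0.731925

This is a Clebsch–Gordan (vector-coupling) coefficient.
j₁+j₂−J=0  J+j₁−j₂=2  J−j₁+j₂=6  j₁+j₂+J+1=9
(j₁±m₁, j₂±m₂, J±M) = (0,2,2,4,2,6)
P² = 34560/7
sum k=0..0:
  [0] +1/96 = 1/96
S = 1/96
C² = P²·S² = 15/28 ; C = +0.731925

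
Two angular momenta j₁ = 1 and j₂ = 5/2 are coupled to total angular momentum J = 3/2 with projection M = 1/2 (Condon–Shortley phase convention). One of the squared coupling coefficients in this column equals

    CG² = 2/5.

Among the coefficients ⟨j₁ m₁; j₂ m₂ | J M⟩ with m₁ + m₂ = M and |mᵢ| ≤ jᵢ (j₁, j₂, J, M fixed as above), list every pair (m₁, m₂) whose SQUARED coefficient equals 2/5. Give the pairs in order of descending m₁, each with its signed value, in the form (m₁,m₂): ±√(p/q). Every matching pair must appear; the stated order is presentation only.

(0,1/2): −√(2/5); (-1,3/2): +√(2/5)

Admissible pairs with m₁+m₂ = M = 1/2: (-1,3/2), (0,1/2), (1,-1/2)
  (m₁,m₂)=(1,-1/2): CG² = 1/5, CG = +√(1/5)
  (m₁,m₂)=(0,1/2): CG² = 2/5, CG = −√(2/5)   ← matches the target
  (m₁,m₂)=(-1,3/2): CG² = 2/5, CG = +√(2/5)   ← matches the target
Pairs with CG² = 2/5: (0,1/2): −√(2/5); (-1,3/2): +√(2/5)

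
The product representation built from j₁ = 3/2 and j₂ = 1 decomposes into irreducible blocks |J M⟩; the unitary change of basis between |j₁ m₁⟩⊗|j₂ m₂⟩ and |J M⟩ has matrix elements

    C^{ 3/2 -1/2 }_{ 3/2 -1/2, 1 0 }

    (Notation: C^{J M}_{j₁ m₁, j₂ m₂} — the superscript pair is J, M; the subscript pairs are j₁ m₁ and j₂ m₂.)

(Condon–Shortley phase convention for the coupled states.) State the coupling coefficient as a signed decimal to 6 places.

−√(1/15) = -0.258199

√[4·1!2!1!/5! · 1!2!1!1!1!2!] = √(4/15)
  +(−1)^0/∏(0,1,2,1,0,0)! = 1/2  (running 1/2)
  +(−1)^1/∏(1,0,1,0,1,1)! = -1  (running -1/2)
⟨..|..⟩ = √(4/15)·(-1/2) = -0.258199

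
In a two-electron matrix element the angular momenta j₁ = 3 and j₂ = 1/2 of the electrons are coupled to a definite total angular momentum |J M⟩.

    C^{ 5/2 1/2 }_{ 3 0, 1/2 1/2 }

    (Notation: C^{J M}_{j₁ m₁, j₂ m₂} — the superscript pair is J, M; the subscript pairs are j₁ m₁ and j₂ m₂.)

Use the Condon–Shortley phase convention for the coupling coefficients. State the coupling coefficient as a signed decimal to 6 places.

triangle: 1!·5!·0!/7! = 120/5040
(j±m)!: 3!·3!·1!·0!·3!·2! = 432
prefactor² = (2J+1)·Δ·N² = 432/7
  k=1: −1/(1!·0!·2!·0!·3!·0!) = -1/12
Σ = -1/12  ⇒  CG² = 432/7·(-1/12)² = 3/7
CG = −√(3/7) = -0.654654

−√(3/7) = -0.654654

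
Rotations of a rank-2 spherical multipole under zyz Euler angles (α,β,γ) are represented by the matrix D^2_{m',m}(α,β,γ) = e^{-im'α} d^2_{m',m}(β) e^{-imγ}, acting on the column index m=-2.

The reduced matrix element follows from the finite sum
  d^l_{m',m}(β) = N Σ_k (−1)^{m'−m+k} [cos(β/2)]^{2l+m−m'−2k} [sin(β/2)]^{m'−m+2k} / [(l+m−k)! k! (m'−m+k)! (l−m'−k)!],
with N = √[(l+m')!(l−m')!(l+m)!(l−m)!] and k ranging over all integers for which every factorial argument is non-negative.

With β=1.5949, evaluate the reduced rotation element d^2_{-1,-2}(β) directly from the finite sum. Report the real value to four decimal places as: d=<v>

d^2_{-1,-2}(β=1.5949) via the finite sum:
With c≡cos(β/2)=0.698534 and s≡sin(β/2)=0.715577, N=[1·6·1·24]^{1/2}=12.000000
k: max(0,(-2)−(-1))=0 … min(2+(-2),2−(-1))=0
  k=0: (−1)^1·12.0000/(6)·0.6985^3·0.7156^1 = -0.487808
d^2_{-1,-2}(1.5949) = -0.487808

d=-0.4878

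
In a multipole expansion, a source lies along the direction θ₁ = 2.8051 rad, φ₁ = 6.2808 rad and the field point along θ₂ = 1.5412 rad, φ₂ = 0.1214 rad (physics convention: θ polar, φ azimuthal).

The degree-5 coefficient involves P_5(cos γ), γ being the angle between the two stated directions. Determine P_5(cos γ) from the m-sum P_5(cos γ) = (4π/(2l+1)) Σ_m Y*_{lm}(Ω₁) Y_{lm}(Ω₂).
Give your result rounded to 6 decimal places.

Addition theorem: P_5(cos γ) = (4π/11) Σ_m Y*_{lm}(Ω₁) Y_{lm}(Ω₂), m = −5…5:
  term(m=-5) = (0.000687, -0.000489)   from Y*(Ω₁)=(0.001821, -0.000022), Y(Ω₂)=(0.380387, -0.264165)
  term(m=-4) = (-0.000628, 0.000339)   from Y*(Ω₁)=(-0.016465, 0.000157), Y(Ω₂)=(0.038344, -0.020236)
  term(m=-3) = (-0.027916, 0.010871)   from Y*(Ω₁)=(0.087399, -0.000625), Y(Ω₂)=(-0.320284, 0.122094)
  term(m=-2) = (0.014136, -0.003573)   from Y*(Ω₁)=(-0.291756, 0.001392), Y(Ω₂)=(-0.048510, 0.012015)
  term(m=-1) = (0.172463, -0.021458)   from Y*(Ω₁)=(0.549591, -0.001311), Y(Ω₂)=(0.313894, -0.038295)
  term(m=+0) = (-0.015089, -0.000000)   from Y*(Ω₁)=(-0.291848, -0.000000), Y(Ω₂)=(0.051700, 0.000000)
  term(m=+1) = (0.172463, 0.021458)   from Y*(Ω₁)=(-0.549591, -0.001311), Y(Ω₂)=(-0.313894, -0.038295)
  term(m=+2) = (0.014136, 0.003573)   from Y*(Ω₁)=(-0.291756, -0.001392), Y(Ω₂)=(-0.048510, -0.012015)
  term(m=+3) = (-0.027916, -0.010871)   from Y*(Ω₁)=(-0.087399, -0.000625), Y(Ω₂)=(0.320284, 0.122094)
  term(m=+4) = (-0.000628, -0.000339)   from Y*(Ω₁)=(-0.016465, -0.000157), Y(Ω₂)=(0.038344, 0.020236)
  term(m=+5) = (0.000687, 0.000489)   from Y*(Ω₁)=(-0.001821, -0.000022), Y(Ω₂)=(-0.380387, -0.264165)
Total Σ_m = (0.302396, -0.000000). Multiply by 1.142397: (0.345457, -0.000000). P_5(cos γ) = 0.345457

0.345457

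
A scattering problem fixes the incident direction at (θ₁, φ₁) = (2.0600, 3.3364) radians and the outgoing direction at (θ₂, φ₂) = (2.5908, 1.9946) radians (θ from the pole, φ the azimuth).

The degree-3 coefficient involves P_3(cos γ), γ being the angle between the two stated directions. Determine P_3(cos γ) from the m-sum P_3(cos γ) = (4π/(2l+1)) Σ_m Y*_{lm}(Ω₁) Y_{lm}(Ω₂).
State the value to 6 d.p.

Addition theorem: P_3(cos γ) = (4π/7) Σ_m Y*_{lm}(Ω₁) Y_{lm}(Ω₂), m = −3…3:
  m=-3: Y*=(-0.239332, -0.158320)  Y=(0.057150, 0.017640)  product (-0.010885, -0.013270)
  m=-2: Y*=(-0.346157, -0.142134)  Y=(0.157855, -0.178827)  product (-0.080060, 0.039466)
  m=-1: Y*=(-0.029146, -0.005751)  Y=(-0.182963, -0.405556)  product (0.003000, 0.012873)
  m=+0: Y*=(0.332466, -0.000000)  Y=(-0.200477, 0.000000)  product (-0.066652, 0.000000)
  m=+1: Y*=(0.029146, -0.005751)  Y=(0.182963, -0.405556)  product (0.003000, -0.012873)
  m=+2: Y*=(-0.346157, 0.142134)  Y=(0.157855, 0.178827)  product (-0.080060, -0.039466)
  m=+3: Y*=(0.239332, -0.158320)  Y=(-0.057150, 0.017640)  product (-0.010885, 0.013270)
Σ over m = (-0.242541, 0.000000); ×(4π/7) → (-0.435409, 0.000000). Real part: -0.435409

-0.435409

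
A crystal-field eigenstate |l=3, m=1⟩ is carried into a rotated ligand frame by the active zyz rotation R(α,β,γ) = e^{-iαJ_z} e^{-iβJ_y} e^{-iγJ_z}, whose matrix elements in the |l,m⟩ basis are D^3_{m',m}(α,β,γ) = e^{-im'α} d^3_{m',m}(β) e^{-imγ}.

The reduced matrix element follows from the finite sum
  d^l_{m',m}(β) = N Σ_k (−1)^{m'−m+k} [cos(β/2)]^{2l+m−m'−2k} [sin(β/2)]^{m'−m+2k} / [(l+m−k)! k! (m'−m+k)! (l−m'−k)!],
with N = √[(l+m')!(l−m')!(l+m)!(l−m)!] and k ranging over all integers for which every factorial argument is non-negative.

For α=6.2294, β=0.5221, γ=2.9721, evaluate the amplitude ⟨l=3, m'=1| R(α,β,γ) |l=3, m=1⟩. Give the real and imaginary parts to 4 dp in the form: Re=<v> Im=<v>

First d^3_{1,1}(β=0.5221), then the phase factors e^{-i(1)α} and e^{-i(1)γ}:
With c≡cos(β/2)=0.966120 and s≡sin(β/2)=0.258095, N=[24·2·24·2]^{1/2}=48.000000
k: max(0,(1)−(1))=0 … min(3+(1),3−(1))=2
  k=0: (−1)^0·48.0000/(48)·0.9661^6·0.2581^0 = +0.813177
  k=1: (−1)^1·48.0000/(6)·0.9661^4·0.2581^2 = -0.464273
  k=2: (−1)^2·48.0000/(8)·0.9661^2·0.2581^4 = +0.024850
d^3_{1,1}(0.5221) = +0.813177 -0.464273 +0.024850 = +0.373755
D = (+0.998554+0.053759i)·(+0.373755)·(-0.985670-0.168682i) = -0.364477-0.082760i

Re=-0.3645 Im=-0.0828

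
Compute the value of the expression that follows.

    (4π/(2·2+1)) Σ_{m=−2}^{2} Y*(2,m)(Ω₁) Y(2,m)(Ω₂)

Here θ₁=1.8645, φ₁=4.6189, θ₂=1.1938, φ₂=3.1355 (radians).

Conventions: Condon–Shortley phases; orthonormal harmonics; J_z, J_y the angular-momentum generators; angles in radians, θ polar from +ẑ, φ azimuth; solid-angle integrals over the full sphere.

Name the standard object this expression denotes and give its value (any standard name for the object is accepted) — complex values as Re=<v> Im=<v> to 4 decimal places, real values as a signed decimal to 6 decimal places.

Legendre polynomial (addition theorem), -0.498748

This sum is the spherical-harmonic addition theorem: it equals the Legendre polynomial P_l(cos γ) of the angle γ between the two directions.
Expand P_2 via completeness: Σ_{m} conj(Y_{2,m}) at Ω₁ times Y_{2,m} at Ω₂ —
  m=-2: (-0.347732+0.065787i) × (+0.333902+0.004069i) = -0.116376+0.020551i  (running Σ = -0.116376+0.020551i)
  m=-1: (+0.019985+0.213140i) × (-0.264421-0.001611i) = -0.004941-0.056391i  (running Σ = -0.121317-0.035839i)
  m=0: (-0.236093-0.000000i) × (-0.187167+0.000000i) = +0.044189+0.000000i  (running Σ = -0.077128-0.035839i)
  m=1: (-0.019985+0.213140i) × (+0.264421-0.001611i) = -0.004941+0.056391i  (running Σ = -0.082069+0.020551i)
  m=2: (-0.347732-0.065787i) × (+0.333902-0.004069i) = -0.116376-0.020551i  (running Σ = -0.198445-0.000000i)
Σ over m = -0.198445-0.000000i; ×(4π/5) → -0.498748-0.000000i. Real part: -0.498748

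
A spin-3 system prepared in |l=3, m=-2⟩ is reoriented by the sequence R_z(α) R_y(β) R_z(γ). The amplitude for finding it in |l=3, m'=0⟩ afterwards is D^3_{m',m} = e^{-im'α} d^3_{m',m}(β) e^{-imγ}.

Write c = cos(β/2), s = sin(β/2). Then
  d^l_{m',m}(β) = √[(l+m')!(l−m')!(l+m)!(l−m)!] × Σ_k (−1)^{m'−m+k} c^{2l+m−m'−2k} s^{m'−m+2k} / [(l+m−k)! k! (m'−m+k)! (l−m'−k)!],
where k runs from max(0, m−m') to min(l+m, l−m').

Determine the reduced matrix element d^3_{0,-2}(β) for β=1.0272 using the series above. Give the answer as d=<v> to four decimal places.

d^3_{0,-2}(β=1.0272) via the finite sum:
With c≡cos(β/2)=0.870981 and s≡sin(β/2)=0.491316, N=[6·6·1·120]^{1/2}=65.726707
k: max(0,(-2)−(0))=0 … min(3+(-2),3−(0))=1
  k=0: (−1)^2·65.7267/(12)·0.8710^4·0.4913^2 = +0.760883
  k=1: (−1)^3·65.7267/(12)·0.8710^2·0.4913^4 = -0.242115
d^3_{0,-2}(1.0272) = +0.760883 -0.242115 = +0.518768

d=0.5188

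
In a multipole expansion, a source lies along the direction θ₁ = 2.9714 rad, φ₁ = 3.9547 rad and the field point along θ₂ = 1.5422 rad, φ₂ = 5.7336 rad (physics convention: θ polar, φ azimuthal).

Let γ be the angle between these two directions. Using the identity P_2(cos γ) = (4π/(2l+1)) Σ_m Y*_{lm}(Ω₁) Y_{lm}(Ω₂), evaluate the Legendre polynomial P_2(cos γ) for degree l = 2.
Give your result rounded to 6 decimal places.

-0.494017

Addition theorem: P_2(cos γ) = (4π/5) Σ_m Y*_{lm}(Ω₁) Y_{lm}(Ω₂), m = −2…2:
  [-2]  conj(Y_{2,-2})(Ω₁) = (-0.000614, 0.011064) ; Y_{2,-2}(Ω₂) = (0.175354, 0.343824) ; Δ = (-0.003912, 0.001729)
  [-1]  conj(Y_{2,-1})(Ω₁) = (0.088626, 0.093678) ; Y_{2,-1}(Ω₂) = (0.018829, 0.011533) ; Δ = (0.000588, 0.002786)
  [+0]  conj(Y_{2,0})(Ω₁) = (0.603640, -0.000000) ; Y_{2,0}(Ω₂) = (-0.314618, 0.000000) ; Δ = (-0.189916, 0.000000)
  [+1]  conj(Y_{2,1})(Ω₁) = (-0.088626, 0.093678) ; Y_{2,1}(Ω₂) = (-0.018829, 0.011533) ; Δ = (0.000588, -0.002786)
  [+2]  conj(Y_{2,2})(Ω₁) = (-0.000614, -0.011064) ; Y_{2,2}(Ω₂) = (0.175354, -0.343824) ; Δ = (-0.003912, -0.001729)
Accumulated sum (-0.196563, -0.000000); after 4π/(2l+1) scaling, (-0.494017, -0.000000) ⇒ P_2 = -0.494017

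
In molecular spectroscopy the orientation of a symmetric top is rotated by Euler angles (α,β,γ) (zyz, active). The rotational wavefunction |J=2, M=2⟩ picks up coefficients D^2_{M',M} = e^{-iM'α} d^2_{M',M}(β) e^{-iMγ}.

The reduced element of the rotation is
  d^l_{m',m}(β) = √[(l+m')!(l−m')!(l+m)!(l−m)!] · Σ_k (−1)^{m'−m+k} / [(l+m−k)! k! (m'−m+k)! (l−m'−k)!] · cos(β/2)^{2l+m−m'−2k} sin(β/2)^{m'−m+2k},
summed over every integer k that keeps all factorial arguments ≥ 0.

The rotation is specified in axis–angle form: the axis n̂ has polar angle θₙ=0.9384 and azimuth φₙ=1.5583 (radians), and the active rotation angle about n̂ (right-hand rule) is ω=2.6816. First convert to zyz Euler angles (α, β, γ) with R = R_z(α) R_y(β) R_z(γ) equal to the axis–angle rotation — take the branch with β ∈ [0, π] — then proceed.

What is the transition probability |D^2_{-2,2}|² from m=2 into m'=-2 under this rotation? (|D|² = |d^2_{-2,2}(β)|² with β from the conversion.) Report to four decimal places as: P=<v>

P=0.1447

Axis–angle → zyz. n̂ = (sinθₙcosφₙ, sinθₙsinφₙ, cosθₙ) = (+0.010079, +0.806550, +0.591079), ω = 2.6816.
R = I cosω + sinω [n̂]ₓ + (1−cosω) n̂n̂ᵀ gives
  R = [-0.895863, -0.246991, +0.369357; +0.277819, +0.337373, +0.899442; -0.346765, +0.908391, -0.233622]
β = atan2(√(R₁₃²+R₂₃²), R₃₃) = 1.806597; α = atan2(R₂₃, R₁₃) mod 2π = 1.181141; γ = atan2(R₃₂, −R₃₁) mod 2π = 1.206134
D^2_{-2,2}(1.1811,1.8066,1.2061) = e^{-i·-2·1.1811}·d^2_{-2,2}(1.8066)·e^{-i·2·1.2061}. Compute d first:
With c≡cos(β/2)=0.619023 and s≡sin(β/2)=0.785373, N=[1·24·24·1]^{1/2}=24.000000
The bounds max(0,m−m')=4 and min(l+m,l−m')=4 give 1 term
  k=4: (−1)^0·24.0000/(24)·0.6190^0·0.7854^4 = +0.380456
d^2_{-2,2}(1.8066) = +0.380456
|D^2_{-2,2}|² = |d^2_{-2,2}(β)|² = (+0.380456)² = 0.144746 (the z-rotation phases have unit modulus)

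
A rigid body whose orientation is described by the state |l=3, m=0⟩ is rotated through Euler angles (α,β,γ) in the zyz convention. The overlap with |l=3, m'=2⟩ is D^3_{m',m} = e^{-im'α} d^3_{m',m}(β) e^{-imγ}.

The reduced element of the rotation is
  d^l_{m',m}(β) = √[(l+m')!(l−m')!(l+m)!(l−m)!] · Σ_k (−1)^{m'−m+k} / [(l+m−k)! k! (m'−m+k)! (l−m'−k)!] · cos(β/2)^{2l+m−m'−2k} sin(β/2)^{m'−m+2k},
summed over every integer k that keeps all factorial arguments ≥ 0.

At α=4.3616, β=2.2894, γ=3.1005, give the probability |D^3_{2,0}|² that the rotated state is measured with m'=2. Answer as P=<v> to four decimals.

First d^3_{2,0}(β=2.2894), then the phase factors e^{-i(2)α} and e^{-i(0)γ}:
With c≡cos(β/2)=0.413319 and s≡sin(β/2)=0.910586, N=[120·1·6·6]^{1/2}=65.726707
Admissible k: 0..1 (factorial args all ≥0)
  k=0: (−1)^2·65.7267/(12)·0.4133^4·0.9106^2 = +0.132540
  k=1: (−1)^3·65.7267/(12)·0.4133^2·0.9106^4 = -0.643304
d^3_{2,0}(2.2894) = +0.132540 -0.643304 = -0.510764
|D^3_{2,0}|² = |d^3_{2,0}(β)|² = (-0.510764)² = 0.260880 (the z-rotation phases have unit modulus)

P=0.2609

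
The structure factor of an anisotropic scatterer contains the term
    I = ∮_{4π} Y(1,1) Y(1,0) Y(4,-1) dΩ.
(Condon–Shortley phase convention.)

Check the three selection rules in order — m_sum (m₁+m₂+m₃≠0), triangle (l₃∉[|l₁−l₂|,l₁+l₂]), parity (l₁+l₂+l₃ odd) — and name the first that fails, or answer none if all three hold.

Σmᵢ = 0  ✓
l₃∈[|l₁−l₂|,l₁+l₂]=[0,2] required, l₃=4 fails  ✗
Σlᵢ = 6 ⇒ even

triangle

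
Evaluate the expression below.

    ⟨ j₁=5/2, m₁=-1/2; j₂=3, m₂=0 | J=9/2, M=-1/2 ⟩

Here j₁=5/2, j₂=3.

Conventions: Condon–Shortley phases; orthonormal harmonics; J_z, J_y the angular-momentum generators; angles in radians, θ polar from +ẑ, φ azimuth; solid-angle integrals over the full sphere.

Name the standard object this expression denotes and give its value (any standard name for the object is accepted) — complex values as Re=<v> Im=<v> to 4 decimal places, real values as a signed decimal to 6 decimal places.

Clebsch–Gordan coefficient, −√(10/231) ≈ -0.208063

This is a Clebsch–Gordan (vector-coupling) coefficient.
j₁+j₂−J=1  J+j₁−j₂=4  J−j₁+j₂=5  j₁+j₂+J+1=11
(j₁±m₁, j₂±m₂, J±M) = (2,3,3,3,4,5)
P² = 69120/77
sum k=0..1:
  [0] +1/72 = 1/72
  [1] −1/48 = -1/48
S = -1/144
C² = P²·S² = 10/231 ; C = -0.208063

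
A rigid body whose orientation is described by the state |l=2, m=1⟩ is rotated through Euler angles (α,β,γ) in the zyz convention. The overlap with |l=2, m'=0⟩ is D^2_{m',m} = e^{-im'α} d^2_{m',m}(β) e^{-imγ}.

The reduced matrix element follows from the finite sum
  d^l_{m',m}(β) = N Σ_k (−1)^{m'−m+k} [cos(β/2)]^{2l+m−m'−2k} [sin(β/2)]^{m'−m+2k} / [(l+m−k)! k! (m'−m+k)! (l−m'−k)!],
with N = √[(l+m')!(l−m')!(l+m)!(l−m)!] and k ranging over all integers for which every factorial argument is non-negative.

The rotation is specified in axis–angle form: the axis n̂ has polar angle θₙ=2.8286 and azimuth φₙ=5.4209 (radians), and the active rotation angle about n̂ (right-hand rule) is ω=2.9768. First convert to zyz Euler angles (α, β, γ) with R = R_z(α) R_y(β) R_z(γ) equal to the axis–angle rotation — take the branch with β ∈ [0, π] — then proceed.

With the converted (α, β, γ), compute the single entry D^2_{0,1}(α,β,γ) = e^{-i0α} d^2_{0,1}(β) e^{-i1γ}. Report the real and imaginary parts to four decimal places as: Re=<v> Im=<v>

Re=0.3383 Im=-0.4719

Axis–angle → zyz. n̂ = (sinθₙcosφₙ, sinθₙsinφₙ, cosθₙ) = (+0.200356, -0.233804, -0.951416), ω = 2.9768.
R = I cosω + sinω [n̂]ₓ + (1−cosω) n̂n̂ᵀ gives
  R = [-0.906711, +0.063024, -0.417017; -0.249131, -0.877865, +0.409008; -0.340307, +0.474744, +0.811671]
β = atan2(√(R₁₃²+R₂₃²), R₃₃) = 0.623790; α = atan2(R₂₃, R₁₃) mod 2π = 2.365891; γ = atan2(R₃₂, −R₃₁) mod 2π = 0.948869
D^2_{0,1}(2.3659,0.6238,0.9489) = e^{-i·0·2.3659}·d^2_{0,1}(0.6238)·e^{-i·1·0.9489}. Compute d first:
Half-angle: c=0.951754, s=0.306863. N=√(2·2·6·1)=4.898979
The bounds max(0,m−m')=1 and min(l+m,l−m')=2 give 2 terms
  k=1: (−1)^0·4.8990/(2)·0.9518^3·0.3069^1 = +0.648028
  k=2: (−1)^1·4.8990/(2)·0.9518^1·0.3069^3 = -0.067365
d^2_{0,1}(0.6238) = +0.648028 -0.067365 = +0.580663
Phases: e^{-i·(0)·2.3659}=+1.000000+0.000000i, e^{-i·(1)·0.9489}=+0.582603-0.812757i ⇒ D=+0.338296-0.471938i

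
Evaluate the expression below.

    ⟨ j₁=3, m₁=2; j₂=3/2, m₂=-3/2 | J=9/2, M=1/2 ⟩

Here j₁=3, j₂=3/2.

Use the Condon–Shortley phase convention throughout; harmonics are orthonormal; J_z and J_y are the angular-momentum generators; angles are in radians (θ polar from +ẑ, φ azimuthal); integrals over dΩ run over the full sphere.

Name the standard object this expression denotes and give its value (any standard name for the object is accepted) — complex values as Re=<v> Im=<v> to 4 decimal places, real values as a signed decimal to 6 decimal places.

Clebsch–Gordan coefficient, +√(1/21) ≈ +0.218218

This is a Clebsch–Gordan (vector-coupling) coefficient.
j₁+j₂−J=0  J+j₁−j₂=6  J−j₁+j₂=3  j₁+j₂+J+1=10
(j₁±m₁, j₂±m₂, J±M) = (5,1,0,3,5,4)
P² = 172800/7
sum k=0..0:
  [0] +1/720 = 1/720
S = 1/720
C² = P²·S² = 1/21 ; C = +0.218218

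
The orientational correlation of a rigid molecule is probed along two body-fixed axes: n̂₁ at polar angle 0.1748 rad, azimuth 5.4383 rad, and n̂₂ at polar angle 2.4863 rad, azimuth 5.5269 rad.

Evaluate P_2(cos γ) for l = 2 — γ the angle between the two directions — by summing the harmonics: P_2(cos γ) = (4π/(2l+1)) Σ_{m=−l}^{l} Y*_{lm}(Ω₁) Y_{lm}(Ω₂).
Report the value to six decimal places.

Summing Y*_{l m}(θ₁,φ₁)·Y_{l m}(θ₂,φ₂) over m ∈ [−2, 2]; prefactor 4π/(2·2+1) = 2.513274:
  term(m=-2) = (0.001650, -0.000295)   from Y*(Ω₁)=(-0.001387, -0.011600), Y(Ω₂)=(0.008348, 0.143203)
  term(m=-1) = (-0.049193, 0.004370)   from Y*(Ω₁)=(0.087828, -0.098952), Y(Ω₂)=(-0.271513, -0.256147)
  term(m=+0) = (0.168253, 0.000000)   from Y*(Ω₁)=(0.602166, -0.000000), Y(Ω₂)=(0.279414, 0.000000)
  term(m=+1) = (-0.049193, -0.004370)   from Y*(Ω₁)=(-0.087828, -0.098952), Y(Ω₂)=(0.271513, -0.256147)
  term(m=+2) = (0.001650, 0.000295)   from Y*(Ω₁)=(-0.001387, 0.011600), Y(Ω₂)=(0.008348, -0.143203)
Σ over m = (0.073167, -0.000000); ×(4π/5) → (0.183889, -0.000000). Real part: 0.183889

0.183889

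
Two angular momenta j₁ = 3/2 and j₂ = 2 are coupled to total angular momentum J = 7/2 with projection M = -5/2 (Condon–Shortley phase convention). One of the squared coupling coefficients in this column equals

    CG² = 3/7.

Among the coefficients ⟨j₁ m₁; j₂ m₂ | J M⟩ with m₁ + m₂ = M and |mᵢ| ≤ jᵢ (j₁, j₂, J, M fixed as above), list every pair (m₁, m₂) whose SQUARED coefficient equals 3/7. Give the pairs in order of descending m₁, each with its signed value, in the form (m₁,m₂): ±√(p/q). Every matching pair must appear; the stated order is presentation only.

Admissible pairs with m₁+m₂ = M = -5/2: (-3/2,-1), (-1/2,-2)
  (m₁,m₂)=(-1/2,-2): CG² = 3/7, CG = +√(3/7)   ← matches the target
  (m₁,m₂)=(-3/2,-1): CG² = 4/7, CG = +√(4/7)
Pairs with CG² = 3/7: (-1/2,-2): +√(3/7)

(-1/2,-2): +√(3/7)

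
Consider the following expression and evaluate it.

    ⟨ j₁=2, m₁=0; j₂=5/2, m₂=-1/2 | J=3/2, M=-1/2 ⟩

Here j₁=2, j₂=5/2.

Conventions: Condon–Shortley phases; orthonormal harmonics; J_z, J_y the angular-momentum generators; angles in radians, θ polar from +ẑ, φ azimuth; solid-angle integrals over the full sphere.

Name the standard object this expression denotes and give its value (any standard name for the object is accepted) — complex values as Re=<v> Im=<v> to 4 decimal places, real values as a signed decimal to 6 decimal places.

This is a Clebsch–Gordan (vector-coupling) coefficient.
√[4·3!1!2!/7! · 2!2!2!3!1!2!] = √(32/35)
  +(−1)^1/∏(1,2,1,1,0,1)! = -1/2  (running -1/2)
  +(−1)^2/∏(2,1,0,0,1,2)! = 1/4  (running -1/4)
⟨..|..⟩ = √(32/35)·(-1/4) = -0.239046

Clebsch–Gordan coefficient, −√(2/35) ≈ -0.239046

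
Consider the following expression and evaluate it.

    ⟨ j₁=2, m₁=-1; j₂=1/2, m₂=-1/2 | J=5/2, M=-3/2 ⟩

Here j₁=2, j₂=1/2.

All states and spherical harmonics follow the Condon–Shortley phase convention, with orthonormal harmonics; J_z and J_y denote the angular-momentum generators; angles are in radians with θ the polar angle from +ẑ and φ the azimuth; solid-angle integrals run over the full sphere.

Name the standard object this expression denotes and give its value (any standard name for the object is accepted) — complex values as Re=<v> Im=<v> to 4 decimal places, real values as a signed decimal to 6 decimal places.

Clebsch–Gordan coefficient, +√(4/5) ≈ +0.894427

This is a Clebsch–Gordan (vector-coupling) coefficient.
j₁+j₂−J=0  J+j₁−j₂=4  J−j₁+j₂=1  j₁+j₂+J+1=6
(j₁±m₁, j₂±m₂, J±M) = (1,3,0,1,1,4)
P² = 144/5
sum k=0..0:
  [0] +1/6 = 1/6
S = 1/6
C² = P²·S² = 4/5 ; C = +0.894427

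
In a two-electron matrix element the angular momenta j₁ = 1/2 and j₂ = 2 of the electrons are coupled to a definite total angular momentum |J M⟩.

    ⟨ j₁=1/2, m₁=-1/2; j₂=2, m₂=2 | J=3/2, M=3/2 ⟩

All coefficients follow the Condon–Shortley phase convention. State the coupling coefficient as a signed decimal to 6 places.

-0.894427

j₁+j₂−J=1  J+j₁−j₂=0  J−j₁+j₂=3  j₁+j₂+J+1=5
(j₁±m₁, j₂±m₂, J±M) = (0,1,4,0,3,0)
P² = 144/5
sum k=1..1:
  [1] −1/6 = -1/6
S = -1/6
C² = P²·S² = 4/5 ; C = -0.894427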